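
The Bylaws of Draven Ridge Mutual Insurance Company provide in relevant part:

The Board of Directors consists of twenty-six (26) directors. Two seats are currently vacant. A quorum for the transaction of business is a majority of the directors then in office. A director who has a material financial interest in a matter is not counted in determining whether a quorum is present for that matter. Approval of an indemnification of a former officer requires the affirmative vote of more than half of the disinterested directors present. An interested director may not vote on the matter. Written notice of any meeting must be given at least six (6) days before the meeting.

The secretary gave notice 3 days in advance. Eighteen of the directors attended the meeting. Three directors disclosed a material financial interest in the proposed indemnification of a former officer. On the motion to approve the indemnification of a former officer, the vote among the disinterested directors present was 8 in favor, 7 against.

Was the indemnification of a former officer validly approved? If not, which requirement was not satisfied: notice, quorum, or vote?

Invalid — notice requirement not satisfied.

Notice: 3 days given; 6 required (3 < 6). Not satisfied.
Quorum: 18 present, but the 3 interested directors do not count, leaving 15. Quorum is 13. Satisfied.
Vote: the indemnification of a former officer requires a majority of the disinterested directors present (18 − 3 = 15). A majority of 15 is 8, so 8 affirmative votes are needed; 8 voted in favor. Satisfied.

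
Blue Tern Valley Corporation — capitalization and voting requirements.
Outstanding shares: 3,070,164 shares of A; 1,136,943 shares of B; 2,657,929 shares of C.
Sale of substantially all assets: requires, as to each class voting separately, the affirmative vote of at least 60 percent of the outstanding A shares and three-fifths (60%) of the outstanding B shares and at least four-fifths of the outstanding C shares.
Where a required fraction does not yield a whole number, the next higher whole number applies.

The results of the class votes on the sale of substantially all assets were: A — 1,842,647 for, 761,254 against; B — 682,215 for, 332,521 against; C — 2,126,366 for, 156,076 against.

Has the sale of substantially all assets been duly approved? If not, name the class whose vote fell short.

A: 3/5 of 3070164 = 1842098.40, rounded up to 1842099; 1,842,099 required, 1,842,647 in favor — approved.
B: 3/5 of 1136943 = 682165.80, rounded up to 682166; 682,166 required, 682,215 in favor — approved.
C: 4/5 of 2657929 = 2126343.20, rounded up to 2126344; 2,126,344 required, 2,126,366 in favor — approved.

Approved — every class gave the required vote.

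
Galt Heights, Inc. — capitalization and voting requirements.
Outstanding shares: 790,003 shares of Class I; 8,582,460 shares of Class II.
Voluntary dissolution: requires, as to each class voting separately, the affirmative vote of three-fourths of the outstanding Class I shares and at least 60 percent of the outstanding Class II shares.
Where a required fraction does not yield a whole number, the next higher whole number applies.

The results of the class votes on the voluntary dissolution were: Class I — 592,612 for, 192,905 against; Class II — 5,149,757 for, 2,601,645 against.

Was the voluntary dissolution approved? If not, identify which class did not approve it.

Approved — every class gave the required vote.

Class I: 3/4 of 790003 = 592502.25, rounded up to 592503; 592,503 required, 592,612 in favor — approved.
Class II: 3/5 of 8582460 = 5149476; 5,149,476 required, 5,149,757 in favor — approved.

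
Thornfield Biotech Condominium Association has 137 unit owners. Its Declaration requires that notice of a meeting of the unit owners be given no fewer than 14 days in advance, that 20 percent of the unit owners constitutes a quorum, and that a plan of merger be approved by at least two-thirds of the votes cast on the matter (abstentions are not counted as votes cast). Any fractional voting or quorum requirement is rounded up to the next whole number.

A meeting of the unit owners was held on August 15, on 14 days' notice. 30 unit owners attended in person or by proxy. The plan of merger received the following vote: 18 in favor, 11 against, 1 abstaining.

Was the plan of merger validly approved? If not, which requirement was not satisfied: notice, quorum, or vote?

Invalid — vote requirement not satisfied.

Notice: 14 days given; 14 required. Satisfied.
Quorum: 20% of 137 = 27.40, rounded up to 28; 30 present. Satisfied.
Vote: requires two-thirds of the votes cast (30 − 1 abstaining = 29); 2/3 of 29 = 19.33, rounded up to 20, so 20 needed; 18 in favor. Not satisfied.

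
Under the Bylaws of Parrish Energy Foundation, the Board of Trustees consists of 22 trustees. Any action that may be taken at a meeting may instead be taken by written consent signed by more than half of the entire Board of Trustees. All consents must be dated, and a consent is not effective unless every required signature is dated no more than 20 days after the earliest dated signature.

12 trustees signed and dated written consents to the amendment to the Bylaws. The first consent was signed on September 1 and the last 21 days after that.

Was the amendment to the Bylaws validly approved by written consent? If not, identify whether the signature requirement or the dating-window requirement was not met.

Not effective — dating-window requirement not satisfied.

Signatures required: more than half of 22 — a majority of 22 is 12, so 12 needed; 12 signed. Sufficient.
Dating window: the latest signature is 21 days after the earliest; the limit is 20 days. Outside the window.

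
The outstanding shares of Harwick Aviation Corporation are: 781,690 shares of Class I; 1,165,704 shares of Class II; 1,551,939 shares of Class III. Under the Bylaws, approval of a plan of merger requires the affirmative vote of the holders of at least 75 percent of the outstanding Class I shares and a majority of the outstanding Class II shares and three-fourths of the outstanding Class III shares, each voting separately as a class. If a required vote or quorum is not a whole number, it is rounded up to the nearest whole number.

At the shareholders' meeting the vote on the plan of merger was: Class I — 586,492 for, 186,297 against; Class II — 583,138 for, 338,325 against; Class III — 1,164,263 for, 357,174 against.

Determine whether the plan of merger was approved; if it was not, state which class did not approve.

Class I: 3/4 of 781690 = 586267.50, rounded up to 586268; 586,268 required, 586,492 in favor — approved.
Class II: a majority of 1165704 is 582853; 582,853 required, 583,138 in favor — approved.
Class III: 3/4 of 1551939 = 1163954.25, rounded up to 1163955; 1,163,955 required, 1,164,263 in favor — approved.

Approved — every class gave the required vote.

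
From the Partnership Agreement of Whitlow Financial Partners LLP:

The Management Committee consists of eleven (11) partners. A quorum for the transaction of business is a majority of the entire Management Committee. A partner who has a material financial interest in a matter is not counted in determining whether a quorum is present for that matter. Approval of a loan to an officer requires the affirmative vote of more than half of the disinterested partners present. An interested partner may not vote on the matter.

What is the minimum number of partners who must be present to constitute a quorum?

6

A majority of 11 is 6.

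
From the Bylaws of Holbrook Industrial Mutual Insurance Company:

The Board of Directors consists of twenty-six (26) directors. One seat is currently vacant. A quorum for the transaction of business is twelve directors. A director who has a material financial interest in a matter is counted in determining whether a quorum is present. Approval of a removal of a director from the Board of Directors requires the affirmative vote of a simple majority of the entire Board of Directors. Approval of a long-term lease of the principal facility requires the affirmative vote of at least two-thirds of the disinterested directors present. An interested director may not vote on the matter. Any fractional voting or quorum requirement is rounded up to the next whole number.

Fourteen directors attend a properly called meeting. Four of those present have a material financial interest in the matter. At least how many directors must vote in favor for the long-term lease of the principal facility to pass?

The long-term lease of the principal facility requires two-thirds of the disinterested directors present (14 − 4 = 10).
2/3 of 10 = 6.67, rounded up to 7.

7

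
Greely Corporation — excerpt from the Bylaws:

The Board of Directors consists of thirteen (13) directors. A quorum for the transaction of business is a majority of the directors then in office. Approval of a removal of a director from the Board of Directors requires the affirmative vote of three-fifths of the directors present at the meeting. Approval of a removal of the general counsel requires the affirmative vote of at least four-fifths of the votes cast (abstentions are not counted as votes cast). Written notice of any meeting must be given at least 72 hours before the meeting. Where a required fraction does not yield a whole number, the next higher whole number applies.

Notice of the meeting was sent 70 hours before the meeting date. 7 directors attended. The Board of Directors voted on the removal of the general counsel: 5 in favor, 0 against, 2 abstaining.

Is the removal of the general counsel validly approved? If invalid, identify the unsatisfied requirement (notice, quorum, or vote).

Notice: 70 hours given; 72 required (70 < 72). Not satisfied.
Quorum: 7 present; quorum is 7. Satisfied.
Vote: the removal of the general counsel requires four-fifths of the votes cast (7 present − 2 abstaining = 5). 4/5 of 5 = 4, so 4 affirmative votes are needed; 5 voted in favor. Satisfied.

Invalid — notice requirement not satisfied.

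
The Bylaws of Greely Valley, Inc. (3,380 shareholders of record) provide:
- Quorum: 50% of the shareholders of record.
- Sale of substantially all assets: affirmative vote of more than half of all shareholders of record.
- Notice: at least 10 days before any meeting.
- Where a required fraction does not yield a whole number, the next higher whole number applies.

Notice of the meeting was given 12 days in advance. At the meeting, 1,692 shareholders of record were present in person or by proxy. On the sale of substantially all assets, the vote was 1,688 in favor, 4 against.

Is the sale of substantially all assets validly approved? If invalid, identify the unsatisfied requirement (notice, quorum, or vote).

Invalid — vote requirement not satisfied.

Notice: 12 days given; 10 required. Satisfied.
Quorum: 50% of 3,380 = 1,690; 1,692 present. Satisfied.
Vote: requires a majority of all shareholders of record (3,380); a majority of 3380 is 1691, so 1,691 needed; 1,688 in favor. Not satisfied.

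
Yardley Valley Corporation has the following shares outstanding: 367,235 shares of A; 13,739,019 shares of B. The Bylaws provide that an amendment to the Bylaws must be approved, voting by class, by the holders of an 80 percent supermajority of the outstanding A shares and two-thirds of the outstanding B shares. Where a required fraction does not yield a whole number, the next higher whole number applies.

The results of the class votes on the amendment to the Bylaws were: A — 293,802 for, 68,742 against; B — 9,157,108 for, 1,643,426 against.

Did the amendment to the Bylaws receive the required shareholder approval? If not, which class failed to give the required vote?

Not approved — the B shares did not give the required vote.

A: 4/5 of 367235 = 293788; 293,788 required, 293,802 in favor — approved.
B: 2/3 of 13739019 = 9159346; 9,159,346 required, 9,157,108 in favor — not approved.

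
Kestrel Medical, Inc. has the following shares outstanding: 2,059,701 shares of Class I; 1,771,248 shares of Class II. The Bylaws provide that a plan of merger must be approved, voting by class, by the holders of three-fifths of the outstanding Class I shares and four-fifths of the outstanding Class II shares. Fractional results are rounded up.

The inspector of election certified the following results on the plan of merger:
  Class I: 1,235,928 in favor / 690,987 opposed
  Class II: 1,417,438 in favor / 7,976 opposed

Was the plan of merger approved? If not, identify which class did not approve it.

Approved — every class gave the required vote.

Class I: 3/5 of 2059701 = 1235820.60, rounded up to 1235821; 1,235,821 required, 1,235,928 in favor — approved.
Class II: 4/5 of 1771248 = 1416998.40, rounded up to 1416999; 1,416,999 required, 1,417,438 in favor — approved.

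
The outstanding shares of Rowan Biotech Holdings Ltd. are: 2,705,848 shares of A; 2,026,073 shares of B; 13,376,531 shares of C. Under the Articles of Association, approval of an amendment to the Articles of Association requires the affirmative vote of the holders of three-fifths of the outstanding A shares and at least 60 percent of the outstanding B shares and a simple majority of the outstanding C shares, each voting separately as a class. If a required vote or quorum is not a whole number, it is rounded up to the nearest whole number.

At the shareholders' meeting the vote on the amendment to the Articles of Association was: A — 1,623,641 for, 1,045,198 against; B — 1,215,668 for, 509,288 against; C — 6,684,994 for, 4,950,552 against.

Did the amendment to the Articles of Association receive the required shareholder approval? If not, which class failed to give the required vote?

Not approved — the C shares did not give the required vote.

A: 3/5 of 2705848 = 1623508.80, rounded up to 1623509; 1,623,509 required, 1,623,641 in favor — approved.
B: 3/5 of 2026073 = 1215643.80, rounded up to 1215644; 1,215,644 required, 1,215,668 in favor — approved.
C: a majority of 13376531 is 6688266; 6,688,266 required, 6,684,994 in favor — not approved.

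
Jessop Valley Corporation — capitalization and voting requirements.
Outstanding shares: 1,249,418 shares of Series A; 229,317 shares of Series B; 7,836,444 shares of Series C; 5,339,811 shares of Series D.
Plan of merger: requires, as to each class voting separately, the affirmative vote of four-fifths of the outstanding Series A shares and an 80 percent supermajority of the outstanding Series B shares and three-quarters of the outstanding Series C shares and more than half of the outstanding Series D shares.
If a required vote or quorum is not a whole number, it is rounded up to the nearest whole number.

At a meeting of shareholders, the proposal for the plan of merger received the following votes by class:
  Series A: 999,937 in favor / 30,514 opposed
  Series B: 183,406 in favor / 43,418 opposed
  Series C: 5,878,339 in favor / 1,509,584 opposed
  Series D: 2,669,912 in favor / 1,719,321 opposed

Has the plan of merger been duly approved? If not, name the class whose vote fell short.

Not approved — the Series B shares did not give the required vote.

Series A: 4/5 of 1249418 = 999534.40, rounded up to 999535; 999,535 required, 999,937 in favor — approved.
Series B: 4/5 of 229317 = 183453.60, rounded up to 183454; 183,454 required, 183,406 in favor — not approved.
Series C: 3/4 of 7836444 = 5877333; 5,877,333 required, 5,878,339 in favor — approved.
Series D: a majority of 5339811 is 2669906; 2,669,906 required, 2,669,912 in favor — approved.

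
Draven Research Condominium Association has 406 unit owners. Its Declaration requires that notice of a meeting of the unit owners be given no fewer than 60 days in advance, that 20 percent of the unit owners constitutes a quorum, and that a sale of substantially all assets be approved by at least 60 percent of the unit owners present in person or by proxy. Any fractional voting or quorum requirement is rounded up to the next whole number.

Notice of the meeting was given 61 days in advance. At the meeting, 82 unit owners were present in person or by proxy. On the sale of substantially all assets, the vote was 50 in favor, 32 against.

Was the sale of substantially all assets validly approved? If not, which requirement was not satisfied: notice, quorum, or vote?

Notice: 61 days given; 60 required. Satisfied.
Quorum: 20% of 406 = 81.20, rounded up to 82; 82 present. Satisfied.
Vote: requires three-fifths of those present (82); 3/5 of 82 = 49.20, rounded up to 50, so 50 needed; 50 in favor. Satisfied.

Valid — all requirements satisfied.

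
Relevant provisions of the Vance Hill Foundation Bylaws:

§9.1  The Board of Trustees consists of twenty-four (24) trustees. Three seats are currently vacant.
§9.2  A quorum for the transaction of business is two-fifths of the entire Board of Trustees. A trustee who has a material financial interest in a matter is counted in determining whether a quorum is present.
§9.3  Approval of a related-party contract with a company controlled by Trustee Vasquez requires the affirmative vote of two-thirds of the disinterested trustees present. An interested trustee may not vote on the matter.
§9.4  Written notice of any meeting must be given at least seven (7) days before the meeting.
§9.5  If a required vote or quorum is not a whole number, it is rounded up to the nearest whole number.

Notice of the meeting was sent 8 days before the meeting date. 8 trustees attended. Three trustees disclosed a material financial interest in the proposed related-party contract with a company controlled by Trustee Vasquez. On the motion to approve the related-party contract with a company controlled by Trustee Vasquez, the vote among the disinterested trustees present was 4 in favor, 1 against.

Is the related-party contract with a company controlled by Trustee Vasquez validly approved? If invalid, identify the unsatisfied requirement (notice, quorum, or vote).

Invalid — quorum requirement not satisfied.

Notice: 8 days given; 7 required (8 ≥ 7). Satisfied.
Quorum: 8 present (interested trustees count toward quorum); quorum is 10. Not satisfied.
Vote: the related-party contract with a company controlled by Trustee Vasquez requires two-thirds of the disinterested trustees present (8 − 3 = 5). 2/3 of 5 = 3.33, rounded up to 4, so 4 affirmative votes are needed; 4 voted in favor. Satisfied. (Moot — without a quorum no business can be validly transacted.)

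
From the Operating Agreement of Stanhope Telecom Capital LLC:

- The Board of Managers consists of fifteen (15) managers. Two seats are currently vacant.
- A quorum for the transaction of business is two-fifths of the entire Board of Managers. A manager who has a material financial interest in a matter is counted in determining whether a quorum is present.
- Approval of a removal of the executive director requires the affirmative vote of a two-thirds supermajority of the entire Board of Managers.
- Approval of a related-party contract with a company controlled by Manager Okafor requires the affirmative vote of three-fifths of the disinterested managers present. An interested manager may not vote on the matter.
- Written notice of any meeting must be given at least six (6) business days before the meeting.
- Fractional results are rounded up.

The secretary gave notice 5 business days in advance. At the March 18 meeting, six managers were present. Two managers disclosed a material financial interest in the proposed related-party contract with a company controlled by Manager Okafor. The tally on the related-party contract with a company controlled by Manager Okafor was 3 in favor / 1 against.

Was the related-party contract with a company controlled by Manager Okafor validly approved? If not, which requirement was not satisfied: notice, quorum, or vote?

Notice: 5 business days given; 6 required (5 < 6). Not satisfied.
Quorum: 6 present (interested managers count toward quorum); quorum is 6. Satisfied.
Vote: the related-party contract with a company controlled by Manager Okafor requires three-fifths of the disinterested managers present (6 − 2 = 4). 3/5 of 4 = 2.40, rounded up to 3, so 3 affirmative votes are needed; 3 voted in favor. Satisfied.

Invalid — notice requirement not satisfied.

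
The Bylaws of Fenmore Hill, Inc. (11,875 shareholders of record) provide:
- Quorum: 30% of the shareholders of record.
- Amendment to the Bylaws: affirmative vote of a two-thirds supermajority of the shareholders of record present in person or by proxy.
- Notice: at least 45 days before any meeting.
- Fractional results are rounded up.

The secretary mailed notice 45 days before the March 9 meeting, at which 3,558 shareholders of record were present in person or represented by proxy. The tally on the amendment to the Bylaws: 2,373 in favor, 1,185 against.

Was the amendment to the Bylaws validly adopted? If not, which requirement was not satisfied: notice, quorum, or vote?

Invalid — quorum requirement not satisfied.

Notice: 45 days given; 45 required. Satisfied.
Quorum: 30% of 11,875 = 3,562.50, rounded up to 3,563; 3,558 present. Not satisfied.
Vote: requires two-thirds of those present (3,558); 2/3 of 3558 = 2372, so 2,372 needed; 2,373 in favor. Satisfied.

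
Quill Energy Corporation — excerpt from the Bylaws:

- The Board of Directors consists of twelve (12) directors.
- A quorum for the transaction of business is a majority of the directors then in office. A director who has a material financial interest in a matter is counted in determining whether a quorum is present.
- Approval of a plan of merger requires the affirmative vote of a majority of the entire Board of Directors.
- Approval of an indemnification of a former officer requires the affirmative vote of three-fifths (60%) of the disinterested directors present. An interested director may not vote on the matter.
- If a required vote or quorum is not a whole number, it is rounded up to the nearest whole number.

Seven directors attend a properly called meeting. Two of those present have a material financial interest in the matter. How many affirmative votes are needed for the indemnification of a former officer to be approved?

3

The indemnification of a former officer requires three-fifths of the disinterested directors present (7 − 2 = 5).
3/5 of 5 = 3.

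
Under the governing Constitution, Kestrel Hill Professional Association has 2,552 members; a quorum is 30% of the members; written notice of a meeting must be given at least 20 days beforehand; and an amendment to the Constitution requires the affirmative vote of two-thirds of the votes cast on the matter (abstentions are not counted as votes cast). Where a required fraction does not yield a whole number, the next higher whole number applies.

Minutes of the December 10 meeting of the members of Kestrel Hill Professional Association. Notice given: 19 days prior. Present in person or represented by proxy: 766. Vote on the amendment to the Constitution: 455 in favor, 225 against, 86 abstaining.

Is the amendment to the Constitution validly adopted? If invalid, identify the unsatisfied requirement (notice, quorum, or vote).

Notice: 19 days given; 20 required. Not satisfied.
Quorum: 30% of 2,552 = 765.60, rounded up to 766; 766 present. Satisfied.
Vote: requires two-thirds of the votes cast (766 − 86 abstaining = 680); 2/3 of 680 = 453.33, rounded up to 454, so 454 needed; 455 in favor. Satisfied.

Invalid — notice requirement not satisfied.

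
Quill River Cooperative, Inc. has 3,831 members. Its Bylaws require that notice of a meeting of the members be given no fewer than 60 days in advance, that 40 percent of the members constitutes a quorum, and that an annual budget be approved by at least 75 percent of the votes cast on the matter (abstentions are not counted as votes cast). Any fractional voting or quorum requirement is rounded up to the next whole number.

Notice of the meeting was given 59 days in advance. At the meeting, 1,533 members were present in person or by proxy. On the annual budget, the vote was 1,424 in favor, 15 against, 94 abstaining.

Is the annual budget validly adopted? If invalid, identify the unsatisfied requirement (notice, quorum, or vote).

Invalid — notice requirement not satisfied.

Notice: 59 days given; 60 required. Not satisfied.
Quorum: 40% of 3,831 = 1,532.40, rounded up to 1,533; 1,533 present. Satisfied.
Vote: requires three-fourths of the votes cast (1,533 − 94 abstaining = 1,439); 3/4 of 1439 = 1079.25, rounded up to 1080, so 1,080 needed; 1,424 in favor. Satisfied.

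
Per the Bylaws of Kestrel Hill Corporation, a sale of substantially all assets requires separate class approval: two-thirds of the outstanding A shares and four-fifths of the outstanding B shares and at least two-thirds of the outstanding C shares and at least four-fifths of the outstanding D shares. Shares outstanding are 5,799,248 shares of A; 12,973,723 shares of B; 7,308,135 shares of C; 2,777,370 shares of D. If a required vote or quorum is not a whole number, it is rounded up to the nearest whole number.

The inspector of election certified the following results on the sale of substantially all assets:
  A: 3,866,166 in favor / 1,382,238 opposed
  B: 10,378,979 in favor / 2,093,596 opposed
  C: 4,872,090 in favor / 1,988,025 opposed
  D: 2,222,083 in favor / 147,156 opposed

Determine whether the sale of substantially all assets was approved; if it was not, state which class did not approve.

Approved — every class gave the required vote.

A: 2/3 of 5799248 = 3866165.33, rounded up to 3866166; 3,866,166 required, 3,866,166 in favor — approved.
B: 4/5 of 12973723 = 10378978.40, rounded up to 10378979; 10,378,979 required, 10,378,979 in favor — approved.
C: 2/3 of 7308135 = 4872090; 4,872,090 required, 4,872,090 in favor — approved.
D: 4/5 of 2777370 = 2221896; 2,221,896 required, 2,222,083 in favor — approved.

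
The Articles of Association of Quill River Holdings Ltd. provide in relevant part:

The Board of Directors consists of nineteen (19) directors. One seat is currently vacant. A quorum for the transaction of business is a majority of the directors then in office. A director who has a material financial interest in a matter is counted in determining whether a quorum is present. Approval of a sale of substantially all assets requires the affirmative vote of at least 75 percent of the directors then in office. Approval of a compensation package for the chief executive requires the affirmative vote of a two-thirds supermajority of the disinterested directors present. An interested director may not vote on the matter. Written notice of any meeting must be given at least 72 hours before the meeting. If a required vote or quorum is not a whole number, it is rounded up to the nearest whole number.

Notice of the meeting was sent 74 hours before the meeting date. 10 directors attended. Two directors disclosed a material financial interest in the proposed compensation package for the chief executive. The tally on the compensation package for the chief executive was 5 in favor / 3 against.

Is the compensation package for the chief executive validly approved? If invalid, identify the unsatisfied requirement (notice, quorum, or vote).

Invalid — vote requirement not satisfied.

Notice: 74 hours given; 72 required (74 ≥ 72). Satisfied.
Quorum: 10 present (interested directors count toward quorum); quorum is 10. Satisfied.
Vote: the compensation package for the chief executive requires two-thirds of the disinterested directors present (10 − 2 = 8). 2/3 of 8 = 5.33, rounded up to 6, so 6 affirmative votes are needed; 5 voted in favor. Not satisfied.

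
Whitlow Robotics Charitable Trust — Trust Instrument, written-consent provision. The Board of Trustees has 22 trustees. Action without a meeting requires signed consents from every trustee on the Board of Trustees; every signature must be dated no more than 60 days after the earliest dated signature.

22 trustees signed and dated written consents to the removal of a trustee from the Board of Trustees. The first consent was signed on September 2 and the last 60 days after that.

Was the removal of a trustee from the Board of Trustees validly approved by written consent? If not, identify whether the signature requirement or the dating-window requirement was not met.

Effective — both the signature and dating-window requirements are satisfied.

Signatures required: the unanimous vote of 22 — unanimous means all 22, so 22 needed; 22 signed. Sufficient.
Dating window: the latest signature is 60 days after the earliest; the limit is 60 days. Within the window.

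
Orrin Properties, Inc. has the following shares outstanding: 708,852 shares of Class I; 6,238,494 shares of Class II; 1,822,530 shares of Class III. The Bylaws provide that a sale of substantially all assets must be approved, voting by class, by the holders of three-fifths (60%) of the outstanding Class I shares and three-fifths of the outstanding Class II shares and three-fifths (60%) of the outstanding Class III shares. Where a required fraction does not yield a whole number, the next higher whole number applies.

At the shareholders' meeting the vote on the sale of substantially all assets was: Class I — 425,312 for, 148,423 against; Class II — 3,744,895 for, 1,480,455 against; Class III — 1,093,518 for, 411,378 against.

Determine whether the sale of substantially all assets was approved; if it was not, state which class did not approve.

Approved — every class gave the required vote.

Class I: 3/5 of 708852 = 425311.20, rounded up to 425312; 425,312 required, 425,312 in favor — approved.
Class II: 3/5 of 6238494 = 3743096.40, rounded up to 3743097; 3,743,097 required, 3,744,895 in favor — approved.
Class III: 3/5 of 1822530 = 1093518; 1,093,518 required, 1,093,518 in favor — approved.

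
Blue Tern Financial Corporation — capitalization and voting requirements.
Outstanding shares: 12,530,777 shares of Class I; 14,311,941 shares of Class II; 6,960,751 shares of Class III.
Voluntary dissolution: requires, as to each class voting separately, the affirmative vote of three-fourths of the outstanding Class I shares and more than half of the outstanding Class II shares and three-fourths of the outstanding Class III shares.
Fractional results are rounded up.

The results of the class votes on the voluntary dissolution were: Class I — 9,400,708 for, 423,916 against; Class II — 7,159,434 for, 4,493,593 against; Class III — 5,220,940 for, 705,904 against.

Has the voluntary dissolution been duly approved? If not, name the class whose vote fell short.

Class I: 3/4 of 12530777 = 9398082.75, rounded up to 9398083; 9,398,083 required, 9,400,708 in favor — approved.
Class II: a majority of 14311941 is 7155971; 7,155,971 required, 7,159,434 in favor — approved.
Class III: 3/4 of 6960751 = 5220563.25, rounded up to 5220564; 5,220,564 required, 5,220,940 in favor — approved.

Approved — every class gave the required vote.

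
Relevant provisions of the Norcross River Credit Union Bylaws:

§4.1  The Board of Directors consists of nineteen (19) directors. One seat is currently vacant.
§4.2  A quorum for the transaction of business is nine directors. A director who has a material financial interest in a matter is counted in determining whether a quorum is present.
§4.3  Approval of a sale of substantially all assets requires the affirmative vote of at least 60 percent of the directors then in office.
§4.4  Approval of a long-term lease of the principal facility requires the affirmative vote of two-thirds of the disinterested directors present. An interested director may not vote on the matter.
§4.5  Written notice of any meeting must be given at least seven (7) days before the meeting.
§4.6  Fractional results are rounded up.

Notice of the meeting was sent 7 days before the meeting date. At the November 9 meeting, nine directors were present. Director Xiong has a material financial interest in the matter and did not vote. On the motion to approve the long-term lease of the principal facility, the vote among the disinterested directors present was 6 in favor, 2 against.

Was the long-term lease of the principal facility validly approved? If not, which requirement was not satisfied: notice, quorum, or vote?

Valid — all requirements satisfied.

Notice: 7 days given; 7 required (7 ≥ 7). Satisfied.
Quorum: 9 present (interested directors count toward quorum); quorum is 9. Satisfied.
Vote: the long-term lease of the principal facility requires two-thirds of the disinterested directors present (9 − 1 = 8). 2/3 of 8 = 5.33, rounded up to 6, so 6 affirmative votes are needed; 6 voted in favor. Satisfied.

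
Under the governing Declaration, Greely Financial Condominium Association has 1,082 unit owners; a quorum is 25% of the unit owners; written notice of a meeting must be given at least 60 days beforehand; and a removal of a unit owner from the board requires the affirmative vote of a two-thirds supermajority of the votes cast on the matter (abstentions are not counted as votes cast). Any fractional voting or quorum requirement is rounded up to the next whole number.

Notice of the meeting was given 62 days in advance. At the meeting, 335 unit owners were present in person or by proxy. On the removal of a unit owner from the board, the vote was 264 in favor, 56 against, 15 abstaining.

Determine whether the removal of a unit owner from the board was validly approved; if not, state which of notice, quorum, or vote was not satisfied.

Notice: 62 days given; 60 required. Satisfied.
Quorum: 25% of 1,082 = 270.50, rounded up to 271; 335 present. Satisfied.
Vote: requires two-thirds of the votes cast (335 − 15 abstaining = 320); 2/3 of 320 = 213.33, rounded up to 214, so 214 needed; 264 in favor. Satisfied.

Valid — all requirements satisfied.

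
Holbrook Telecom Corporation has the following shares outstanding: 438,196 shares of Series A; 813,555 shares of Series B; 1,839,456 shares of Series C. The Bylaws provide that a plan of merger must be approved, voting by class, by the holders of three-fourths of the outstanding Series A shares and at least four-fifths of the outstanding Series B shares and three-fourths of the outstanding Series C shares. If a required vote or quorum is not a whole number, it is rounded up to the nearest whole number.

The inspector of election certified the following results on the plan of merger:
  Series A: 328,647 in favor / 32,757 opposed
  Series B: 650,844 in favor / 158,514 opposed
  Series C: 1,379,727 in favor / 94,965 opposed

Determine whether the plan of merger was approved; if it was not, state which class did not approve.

Series A: 3/4 of 438196 = 328647; 328,647 required, 328,647 in favor — approved.
Series B: 4/5 of 813555 = 650844; 650,844 required, 650,844 in favor — approved.
Series C: 3/4 of 1839456 = 1379592; 1,379,592 required, 1,379,727 in favor — approved.

Approved — every class gave the required vote.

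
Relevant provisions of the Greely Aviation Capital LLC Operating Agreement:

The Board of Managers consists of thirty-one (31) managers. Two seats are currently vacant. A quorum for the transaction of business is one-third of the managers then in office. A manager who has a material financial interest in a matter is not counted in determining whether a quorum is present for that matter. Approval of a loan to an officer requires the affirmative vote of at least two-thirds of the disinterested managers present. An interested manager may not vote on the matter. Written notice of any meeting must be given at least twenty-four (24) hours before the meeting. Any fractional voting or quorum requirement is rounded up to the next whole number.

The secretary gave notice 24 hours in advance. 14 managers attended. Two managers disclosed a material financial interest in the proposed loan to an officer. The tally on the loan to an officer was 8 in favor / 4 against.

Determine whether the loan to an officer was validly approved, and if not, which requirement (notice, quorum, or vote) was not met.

Notice: 24 hours given; 24 required (24 ≥ 24). Satisfied.
Quorum: 14 present, but the 2 interested managers do not count, leaving 12. Quorum is 10. Satisfied.
Vote: the loan to an officer requires two-thirds of the disinterested managers present (14 − 2 = 12). 2/3 of 12 = 8, so 8 affirmative votes are needed; 8 voted in favor. Satisfied.

Valid — all requirements satisfied.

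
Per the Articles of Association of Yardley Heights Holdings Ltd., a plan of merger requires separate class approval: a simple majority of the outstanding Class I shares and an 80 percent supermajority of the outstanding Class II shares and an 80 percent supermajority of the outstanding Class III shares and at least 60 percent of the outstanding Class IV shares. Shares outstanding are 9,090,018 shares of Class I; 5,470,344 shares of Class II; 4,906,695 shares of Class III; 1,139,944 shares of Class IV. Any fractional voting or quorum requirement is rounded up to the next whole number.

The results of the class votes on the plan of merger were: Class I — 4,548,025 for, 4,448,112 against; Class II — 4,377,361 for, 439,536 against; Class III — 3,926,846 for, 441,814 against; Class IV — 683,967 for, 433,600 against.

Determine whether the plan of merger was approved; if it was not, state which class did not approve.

Approved — every class gave the required vote.

Class I: a majority of 9090018 is 4545010; 4,545,010 required, 4,548,025 in favor — approved.
Class II: 4/5 of 5470344 = 4376275.20, rounded up to 4376276; 4,376,276 required, 4,377,361 in favor — approved.
Class III: 4/5 of 4906695 = 3925356; 3,925,356 required, 3,926,846 in favor — approved.
Class IV: 3/5 of 1139944 = 683966.40, rounded up to 683967; 683,967 required, 683,967 in favor — approved.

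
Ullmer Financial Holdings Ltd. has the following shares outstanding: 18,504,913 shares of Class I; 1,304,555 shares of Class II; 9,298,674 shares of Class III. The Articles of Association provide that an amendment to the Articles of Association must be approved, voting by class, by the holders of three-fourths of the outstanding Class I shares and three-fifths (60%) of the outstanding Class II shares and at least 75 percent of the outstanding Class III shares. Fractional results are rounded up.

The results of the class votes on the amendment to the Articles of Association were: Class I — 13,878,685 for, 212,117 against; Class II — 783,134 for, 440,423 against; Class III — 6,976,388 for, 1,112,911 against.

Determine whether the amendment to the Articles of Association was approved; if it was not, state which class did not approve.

Class I: 3/4 of 18504913 = 13878684.75, rounded up to 13878685; 13,878,685 required, 13,878,685 in favor — approved.
Class II: 3/5 of 1304555 = 782733; 782,733 required, 783,134 in favor — approved.
Class III: 3/4 of 9298674 = 6974005.50, rounded up to 6974006; 6,974,006 required, 6,976,388 in favor — approved.

Approved — every class gave the required vote.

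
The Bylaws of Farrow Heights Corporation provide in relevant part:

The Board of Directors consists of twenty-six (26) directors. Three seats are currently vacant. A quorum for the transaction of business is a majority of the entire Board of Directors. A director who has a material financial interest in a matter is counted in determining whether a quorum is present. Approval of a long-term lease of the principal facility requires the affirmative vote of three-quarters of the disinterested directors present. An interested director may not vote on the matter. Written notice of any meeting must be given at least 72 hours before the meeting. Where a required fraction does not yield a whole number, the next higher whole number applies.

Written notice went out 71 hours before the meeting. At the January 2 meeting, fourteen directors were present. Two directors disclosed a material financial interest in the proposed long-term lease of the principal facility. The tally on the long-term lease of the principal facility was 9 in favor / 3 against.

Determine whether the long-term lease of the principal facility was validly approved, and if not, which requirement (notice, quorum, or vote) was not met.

Notice: 71 hours given; 72 required (71 < 72). Not satisfied.
Quorum: 14 present (interested directors count toward quorum); quorum is 14. Satisfied.
Vote: the long-term lease of the principal facility requires three-fourths of the disinterested directors present (14 − 2 = 12). 3/4 of 12 = 9, so 9 affirmative votes are needed; 9 voted in favor. Satisfied.

Invalid — notice requirement not satisfied.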